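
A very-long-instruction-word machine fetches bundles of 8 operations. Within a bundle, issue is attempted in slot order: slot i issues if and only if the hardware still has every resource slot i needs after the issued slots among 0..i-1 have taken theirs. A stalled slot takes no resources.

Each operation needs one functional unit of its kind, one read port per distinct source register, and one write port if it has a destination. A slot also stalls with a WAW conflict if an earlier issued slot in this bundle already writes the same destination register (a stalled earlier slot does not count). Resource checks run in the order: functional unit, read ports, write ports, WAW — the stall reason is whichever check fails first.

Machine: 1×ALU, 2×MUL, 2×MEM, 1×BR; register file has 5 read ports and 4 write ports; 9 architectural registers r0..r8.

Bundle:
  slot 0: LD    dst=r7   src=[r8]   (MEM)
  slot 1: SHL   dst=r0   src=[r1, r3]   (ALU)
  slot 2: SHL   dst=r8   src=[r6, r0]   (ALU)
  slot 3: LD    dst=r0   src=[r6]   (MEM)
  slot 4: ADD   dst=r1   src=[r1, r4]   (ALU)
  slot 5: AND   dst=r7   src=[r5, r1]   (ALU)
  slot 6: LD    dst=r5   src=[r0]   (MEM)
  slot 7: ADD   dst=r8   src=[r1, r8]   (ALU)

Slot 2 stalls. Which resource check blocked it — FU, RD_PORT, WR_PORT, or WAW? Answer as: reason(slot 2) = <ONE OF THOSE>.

[0] MEM needs rd=1 wr=1: ok; after: ALU=1 MUL=2 MEM=1 BR=1, R=4, W=3
[1] ALU needs rd=2 wr=1: ok; after: ALU=0 MUL=2 MEM=1 BR=1, R=2, W=2
[2] ALU needs rd=2 wr=1: FU; after: ALU=0 MUL=2 MEM=1 BR=1, R=2, W=2
[3] MEM needs rd=1 wr=1: WAW; after: ALU=0 MUL=2 MEM=1 BR=1, R=2, W=2
[4] ALU needs rd=2 wr=1: FU; after: ALU=0 MUL=2 MEM=1 BR=1, R=2, W=2
[5] ALU needs rd=2 wr=1: FU; after: ALU=0 MUL=2 MEM=1 BR=1, R=2, W=2
[6] MEM needs rd=1 wr=1: ok; after: ALU=0 MUL=2 MEM=0 BR=1, R=1, W=1
[7] ALU needs rd=2 wr=1: FU; after: ALU=0 MUL=2 MEM=0 BR=1, R=1, W=1

reason(slot 2) = FU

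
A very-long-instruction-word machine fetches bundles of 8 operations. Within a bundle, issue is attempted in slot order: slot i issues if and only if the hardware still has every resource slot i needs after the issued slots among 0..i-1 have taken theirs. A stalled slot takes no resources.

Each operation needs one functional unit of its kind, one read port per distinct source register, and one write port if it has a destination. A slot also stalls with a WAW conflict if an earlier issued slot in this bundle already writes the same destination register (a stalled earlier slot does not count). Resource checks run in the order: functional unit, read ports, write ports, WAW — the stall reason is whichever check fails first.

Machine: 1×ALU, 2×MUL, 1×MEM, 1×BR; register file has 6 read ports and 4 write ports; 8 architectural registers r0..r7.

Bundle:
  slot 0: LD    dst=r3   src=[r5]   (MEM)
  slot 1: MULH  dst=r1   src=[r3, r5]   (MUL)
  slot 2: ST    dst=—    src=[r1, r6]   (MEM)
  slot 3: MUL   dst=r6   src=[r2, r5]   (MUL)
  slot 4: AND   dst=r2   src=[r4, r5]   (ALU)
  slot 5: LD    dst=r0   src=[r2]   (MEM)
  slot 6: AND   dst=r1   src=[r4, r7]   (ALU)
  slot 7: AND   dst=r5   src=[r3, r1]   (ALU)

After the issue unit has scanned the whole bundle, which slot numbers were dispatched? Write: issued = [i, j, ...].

issued = [0, 1, 3]

#0 MEM src=r5 dispatched  <A:1 Mu:2 Ld:0 B:1 rd:5 wr:3>
#1 MUL src=r3,r5 dispatched  <A:1 Mu:1 Ld:0 B:1 rd:3 wr:2>
#2 MEM src=r1,r6 held:FU  <A:1 Mu:1 Ld:0 B:1 rd:3 wr:2>
#3 MUL src=r2,r5 dispatched  <A:1 Mu:0 Ld:0 B:1 rd:1 wr:1>
#4 ALU src=r4,r5 held:RD_PORT  <A:1 Mu:0 Ld:0 B:1 rd:1 wr:1>
#5 MEM src=r2 held:FU  <A:1 Mu:0 Ld:0 B:1 rd:1 wr:1>
#6 ALU src=r4,r7 held:RD_PORT  <A:1 Mu:0 Ld:0 B:1 rd:1 wr:1>
#7 ALU src=r3,r1 held:RD_PORT  <A:1 Mu:0 Ld:0 B:1 rd:1 wr:1>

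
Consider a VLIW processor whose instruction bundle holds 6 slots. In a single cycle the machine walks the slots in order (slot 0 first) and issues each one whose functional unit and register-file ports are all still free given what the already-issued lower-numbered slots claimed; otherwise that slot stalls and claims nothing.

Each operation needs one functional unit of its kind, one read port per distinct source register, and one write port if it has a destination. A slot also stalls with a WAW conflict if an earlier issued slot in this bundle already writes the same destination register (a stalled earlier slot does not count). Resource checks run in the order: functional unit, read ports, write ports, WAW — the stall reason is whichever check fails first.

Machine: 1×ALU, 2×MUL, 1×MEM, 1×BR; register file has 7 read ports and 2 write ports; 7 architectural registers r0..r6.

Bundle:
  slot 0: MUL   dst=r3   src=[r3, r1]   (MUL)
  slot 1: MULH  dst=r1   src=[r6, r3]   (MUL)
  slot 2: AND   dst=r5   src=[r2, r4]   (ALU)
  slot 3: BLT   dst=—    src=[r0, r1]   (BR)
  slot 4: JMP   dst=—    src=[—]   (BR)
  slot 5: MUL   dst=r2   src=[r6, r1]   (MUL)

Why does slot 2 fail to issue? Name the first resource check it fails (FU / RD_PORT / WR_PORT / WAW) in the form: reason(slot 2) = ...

reason(slot 2) = WR_PORT

[0] MUL needs rd=2 wr=1: ok; after: ALU=1 MUL=1 MEM=1 BR=1, R=5, W=1
[1] MUL needs rd=2 wr=1: ok; after: ALU=1 MUL=0 MEM=1 BR=1, R=3, W=0
[2] ALU needs rd=2 wr=1: WR_PORT; after: ALU=1 MUL=0 MEM=1 BR=1, R=3, W=0
[3] BR needs rd=2 wr=0: ok; after: ALU=1 MUL=0 MEM=1 BR=0, R=1, W=0
[4] BR needs rd=0 wr=0: FU; after: ALU=1 MUL=0 MEM=1 BR=0, R=1, W=0
[5] MUL needs rd=2 wr=1: FU; after: ALU=1 MUL=0 MEM=1 BR=0, R=1, W=0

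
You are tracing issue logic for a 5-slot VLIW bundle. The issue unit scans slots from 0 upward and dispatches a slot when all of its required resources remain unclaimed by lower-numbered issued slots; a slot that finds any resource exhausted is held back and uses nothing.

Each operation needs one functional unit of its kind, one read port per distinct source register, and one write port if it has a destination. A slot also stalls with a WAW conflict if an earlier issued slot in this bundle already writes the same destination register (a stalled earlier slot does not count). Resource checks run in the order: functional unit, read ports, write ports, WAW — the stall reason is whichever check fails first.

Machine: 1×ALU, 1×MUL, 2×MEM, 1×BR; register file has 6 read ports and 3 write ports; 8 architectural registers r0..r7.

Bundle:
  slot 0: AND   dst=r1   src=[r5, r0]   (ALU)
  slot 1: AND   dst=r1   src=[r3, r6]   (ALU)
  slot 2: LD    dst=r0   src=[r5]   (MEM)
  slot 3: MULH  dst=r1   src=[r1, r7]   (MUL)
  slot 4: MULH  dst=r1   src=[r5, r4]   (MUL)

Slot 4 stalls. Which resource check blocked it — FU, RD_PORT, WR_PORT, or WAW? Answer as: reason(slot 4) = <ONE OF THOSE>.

slot 0 (ALU): ISSUE — free A0,Mu1,Ld2,B1 rp4 wp2
slot 1 (ALU): stall FU — free A0,Mu1,Ld2,B1 rp4 wp2
slot 2 (MEM): ISSUE — free A0,Mu1,Ld1,B1 rp3 wp1
slot 3 (MUL): stall WAW — free A0,Mu1,Ld1,B1 rp3 wp1
slot 4 (MUL): stall WAW — free A0,Mu1,Ld1,B1 rp3 wp1

reason(slot 4) = WAW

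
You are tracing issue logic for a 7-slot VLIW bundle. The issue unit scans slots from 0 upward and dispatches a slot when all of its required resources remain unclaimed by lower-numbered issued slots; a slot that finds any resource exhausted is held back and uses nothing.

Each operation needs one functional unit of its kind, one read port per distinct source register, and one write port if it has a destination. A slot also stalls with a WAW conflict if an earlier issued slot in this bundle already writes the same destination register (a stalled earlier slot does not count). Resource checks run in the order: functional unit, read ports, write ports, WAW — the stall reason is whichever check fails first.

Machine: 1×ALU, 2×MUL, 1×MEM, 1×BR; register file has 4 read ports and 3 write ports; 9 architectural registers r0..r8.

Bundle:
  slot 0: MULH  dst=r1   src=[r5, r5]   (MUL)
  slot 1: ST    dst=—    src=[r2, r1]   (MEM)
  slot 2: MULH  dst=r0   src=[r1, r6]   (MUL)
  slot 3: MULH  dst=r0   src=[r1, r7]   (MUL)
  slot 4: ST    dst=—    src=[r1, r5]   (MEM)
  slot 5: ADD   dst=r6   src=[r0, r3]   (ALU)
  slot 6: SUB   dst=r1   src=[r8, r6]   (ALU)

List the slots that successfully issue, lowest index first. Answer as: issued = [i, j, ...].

slot 0 (MUL): ISSUE — free A1,Mu1,Ld1,B1 rp3 wp2
slot 1 (MEM): ISSUE — free A1,Mu1,Ld0,B1 rp1 wp2
slot 2 (MUL): stall RD_PORT — free A1,Mu1,Ld0,B1 rp1 wp2
slot 3 (MUL): stall RD_PORT — free A1,Mu1,Ld0,B1 rp1 wp2
slot 4 (MEM): stall FU — free A1,Mu1,Ld0,B1 rp1 wp2
slot 5 (ALU): stall RD_PORT — free A1,Mu1,Ld0,B1 rp1 wp2
slot 6 (ALU): stall RD_PORT — free A1,Mu1,Ld0,B1 rp1 wp2

issued = [0, 1]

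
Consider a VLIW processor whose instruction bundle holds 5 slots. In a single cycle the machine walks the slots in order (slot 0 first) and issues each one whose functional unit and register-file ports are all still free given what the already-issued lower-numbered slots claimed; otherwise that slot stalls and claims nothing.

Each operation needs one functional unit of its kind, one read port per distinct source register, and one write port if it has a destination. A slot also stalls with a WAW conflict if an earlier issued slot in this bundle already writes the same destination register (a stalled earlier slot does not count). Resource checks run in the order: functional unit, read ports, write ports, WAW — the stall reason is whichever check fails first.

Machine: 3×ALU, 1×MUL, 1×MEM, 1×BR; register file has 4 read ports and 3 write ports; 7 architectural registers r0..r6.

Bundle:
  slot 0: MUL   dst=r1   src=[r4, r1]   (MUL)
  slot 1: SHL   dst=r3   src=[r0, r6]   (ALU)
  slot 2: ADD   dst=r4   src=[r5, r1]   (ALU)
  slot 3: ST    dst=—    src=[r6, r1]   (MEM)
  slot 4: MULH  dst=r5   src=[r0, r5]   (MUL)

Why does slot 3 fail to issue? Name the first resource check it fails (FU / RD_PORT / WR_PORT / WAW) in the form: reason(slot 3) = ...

reason(slot 3) = RD_PORT

  0. MUL→r1 ⇒ go  {3A/0Mu/1Ld/1B | 2r 2w}
  1. ALU→r3 ⇒ go  {2A/0Mu/1Ld/1B | 0r 1w}
  2. ALU→r4 ⇒ no(RD_PORT)  {2A/0Mu/1Ld/1B | 0r 1w}
  3. MEM ⇒ no(RD_PORT)  {2A/0Mu/1Ld/1B | 0r 1w}
  4. MUL→r5 ⇒ no(FU)  {2A/0Mu/1Ld/1B | 0r 1w}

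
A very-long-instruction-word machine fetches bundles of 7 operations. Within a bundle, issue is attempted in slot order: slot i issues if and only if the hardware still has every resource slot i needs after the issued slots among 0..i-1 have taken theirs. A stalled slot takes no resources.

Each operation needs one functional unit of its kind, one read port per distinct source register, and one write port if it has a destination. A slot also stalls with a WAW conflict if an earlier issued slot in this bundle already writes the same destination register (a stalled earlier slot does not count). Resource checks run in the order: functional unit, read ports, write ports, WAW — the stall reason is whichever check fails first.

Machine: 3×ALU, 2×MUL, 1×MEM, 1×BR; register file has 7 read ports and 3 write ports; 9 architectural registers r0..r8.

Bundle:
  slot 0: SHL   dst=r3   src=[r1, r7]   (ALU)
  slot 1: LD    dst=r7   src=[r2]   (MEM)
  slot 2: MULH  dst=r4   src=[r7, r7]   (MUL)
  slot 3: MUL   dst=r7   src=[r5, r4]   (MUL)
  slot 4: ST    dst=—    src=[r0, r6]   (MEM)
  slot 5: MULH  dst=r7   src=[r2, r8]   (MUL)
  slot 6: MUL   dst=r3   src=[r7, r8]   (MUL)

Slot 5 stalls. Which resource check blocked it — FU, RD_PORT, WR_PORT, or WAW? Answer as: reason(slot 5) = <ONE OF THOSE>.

reason(slot 5) = WR_PORT

#0 ALU src=r1,r7 dispatched  <A:2 Mu:2 Ld:1 B:1 rd:5 wr:2>
#1 MEM src=r2 dispatched  <A:2 Mu:2 Ld:0 B:1 rd:4 wr:1>
#2 MUL src=r7,r7 dispatched  <A:2 Mu:1 Ld:0 B:1 rd:3 wr:0>
#3 MUL src=r5,r4 held:WR_PORT  <A:2 Mu:1 Ld:0 B:1 rd:3 wr:0>
#4 MEM src=r0,r6 held:FU  <A:2 Mu:1 Ld:0 B:1 rd:3 wr:0>
#5 MUL src=r2,r8 held:WR_PORT  <A:2 Mu:1 Ld:0 B:1 rd:3 wr:0>
#6 MUL src=r7,r8 held:WR_PORT  <A:2 Mu:1 Ld:0 B:1 rd:3 wr:0>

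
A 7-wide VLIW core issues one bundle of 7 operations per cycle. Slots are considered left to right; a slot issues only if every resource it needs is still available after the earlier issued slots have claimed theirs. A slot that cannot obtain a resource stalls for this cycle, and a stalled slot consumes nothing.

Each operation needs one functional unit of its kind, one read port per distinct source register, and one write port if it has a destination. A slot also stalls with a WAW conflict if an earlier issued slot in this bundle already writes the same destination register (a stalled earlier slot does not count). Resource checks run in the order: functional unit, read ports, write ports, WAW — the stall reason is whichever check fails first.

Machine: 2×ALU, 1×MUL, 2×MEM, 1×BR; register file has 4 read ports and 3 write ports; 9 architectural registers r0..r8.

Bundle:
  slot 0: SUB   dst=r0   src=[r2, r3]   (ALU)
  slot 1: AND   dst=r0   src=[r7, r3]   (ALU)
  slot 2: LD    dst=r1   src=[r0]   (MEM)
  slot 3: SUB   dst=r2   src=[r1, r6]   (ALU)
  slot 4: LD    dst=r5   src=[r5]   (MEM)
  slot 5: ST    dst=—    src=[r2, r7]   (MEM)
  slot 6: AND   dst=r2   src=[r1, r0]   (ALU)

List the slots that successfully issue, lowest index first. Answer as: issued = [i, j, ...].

issued = [0, 2, 4]

[0] ALU needs rd=2 wr=1: ok; after: ALU=1 MUL=1 MEM=2 BR=1, R=2, W=2
[1] ALU needs rd=2 wr=1: WAW; after: ALU=1 MUL=1 MEM=2 BR=1, R=2, W=2
[2] MEM needs rd=1 wr=1: ok; after: ALU=1 MUL=1 MEM=1 BR=1, R=1, W=1
[3] ALU needs rd=2 wr=1: RD_PORT; after: ALU=1 MUL=1 MEM=1 BR=1, R=1, W=1
[4] MEM needs rd=1 wr=1: ok; after: ALU=1 MUL=1 MEM=0 BR=1, R=0, W=0
[5] MEM needs rd=2 wr=0: FU; after: ALU=1 MUL=1 MEM=0 BR=1, R=0, W=0
[6] ALU needs rd=2 wr=1: RD_PORT; after: ALU=1 MUL=1 MEM=0 BR=1, R=0, W=0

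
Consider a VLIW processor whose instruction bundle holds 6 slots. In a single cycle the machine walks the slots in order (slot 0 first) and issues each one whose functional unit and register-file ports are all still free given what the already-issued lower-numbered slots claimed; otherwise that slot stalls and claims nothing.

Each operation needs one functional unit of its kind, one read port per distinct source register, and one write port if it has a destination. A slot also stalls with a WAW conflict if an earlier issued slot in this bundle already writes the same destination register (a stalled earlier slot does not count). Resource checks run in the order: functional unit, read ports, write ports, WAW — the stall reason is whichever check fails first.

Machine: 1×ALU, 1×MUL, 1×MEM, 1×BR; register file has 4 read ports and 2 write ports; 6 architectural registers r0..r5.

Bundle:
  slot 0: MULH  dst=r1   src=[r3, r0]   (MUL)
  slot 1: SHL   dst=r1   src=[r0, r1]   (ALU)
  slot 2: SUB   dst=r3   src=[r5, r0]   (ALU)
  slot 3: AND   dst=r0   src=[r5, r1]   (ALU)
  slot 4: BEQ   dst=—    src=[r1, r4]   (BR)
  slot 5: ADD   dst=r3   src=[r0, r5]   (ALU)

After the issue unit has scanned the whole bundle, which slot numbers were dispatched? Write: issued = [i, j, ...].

[0] MUL needs rd=2 wr=1: ok; after: ALU=1 MUL=0 MEM=1 BR=1, R=2, W=1
[1] ALU needs rd=2 wr=1: WAW; after: ALU=1 MUL=0 MEM=1 BR=1, R=2, W=1
[2] ALU needs rd=2 wr=1: ok; after: ALU=0 MUL=0 MEM=1 BR=1, R=0, W=0
[3] ALU needs rd=2 wr=1: FU; after: ALU=0 MUL=0 MEM=1 BR=1, R=0, W=0
[4] BR needs rd=2 wr=0: RD_PORT; after: ALU=0 MUL=0 MEM=1 BR=1, R=0, W=0
[5] ALU needs rd=2 wr=1: FU; after: ALU=0 MUL=0 MEM=1 BR=1, R=0, W=0

issued = [0, 2]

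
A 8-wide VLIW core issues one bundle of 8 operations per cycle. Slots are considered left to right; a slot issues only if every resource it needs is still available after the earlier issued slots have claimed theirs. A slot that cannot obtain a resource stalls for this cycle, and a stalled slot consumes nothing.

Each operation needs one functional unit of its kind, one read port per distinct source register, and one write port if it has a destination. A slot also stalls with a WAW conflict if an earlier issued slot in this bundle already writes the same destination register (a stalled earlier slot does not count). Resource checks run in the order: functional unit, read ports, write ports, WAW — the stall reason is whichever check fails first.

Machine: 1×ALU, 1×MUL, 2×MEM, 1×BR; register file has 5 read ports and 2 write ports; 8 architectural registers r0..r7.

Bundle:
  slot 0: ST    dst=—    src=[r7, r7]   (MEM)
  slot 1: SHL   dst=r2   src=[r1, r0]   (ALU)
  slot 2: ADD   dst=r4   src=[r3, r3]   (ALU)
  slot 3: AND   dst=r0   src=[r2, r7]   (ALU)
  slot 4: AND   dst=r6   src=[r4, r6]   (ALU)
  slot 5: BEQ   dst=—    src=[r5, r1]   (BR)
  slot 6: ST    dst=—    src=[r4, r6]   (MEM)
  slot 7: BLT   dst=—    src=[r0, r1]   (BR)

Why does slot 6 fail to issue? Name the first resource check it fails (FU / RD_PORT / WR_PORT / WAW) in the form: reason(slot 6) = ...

reason(slot 6) = RD_PORT

(0) want 1×MEM +1rd +0wr — yes → AL1|MU1|ME1|BR1|rd4|wr2
(1) want 1×ALU +2rd +1wr — yes → AL0|MU1|ME1|BR1|rd2|wr1
(2) want 1×ALU +1rd +1wr — FU → AL0|MU1|ME1|BR1|rd2|wr1
(3) want 1×ALU +2rd +1wr — FU → AL0|MU1|ME1|BR1|rd2|wr1
(4) want 1×ALU +2rd +1wr — FU → AL0|MU1|ME1|BR1|rd2|wr1
(5) want 1×BR +2rd +0wr — yes → AL0|MU1|ME1|BR0|rd0|wr1
(6) want 1×MEM +2rd +0wr — RD_PORT → AL0|MU1|ME1|BR0|rd0|wr1
(7) want 1×BR +2rd +0wr — FU → AL0|MU1|ME1|BR0|rd0|wr1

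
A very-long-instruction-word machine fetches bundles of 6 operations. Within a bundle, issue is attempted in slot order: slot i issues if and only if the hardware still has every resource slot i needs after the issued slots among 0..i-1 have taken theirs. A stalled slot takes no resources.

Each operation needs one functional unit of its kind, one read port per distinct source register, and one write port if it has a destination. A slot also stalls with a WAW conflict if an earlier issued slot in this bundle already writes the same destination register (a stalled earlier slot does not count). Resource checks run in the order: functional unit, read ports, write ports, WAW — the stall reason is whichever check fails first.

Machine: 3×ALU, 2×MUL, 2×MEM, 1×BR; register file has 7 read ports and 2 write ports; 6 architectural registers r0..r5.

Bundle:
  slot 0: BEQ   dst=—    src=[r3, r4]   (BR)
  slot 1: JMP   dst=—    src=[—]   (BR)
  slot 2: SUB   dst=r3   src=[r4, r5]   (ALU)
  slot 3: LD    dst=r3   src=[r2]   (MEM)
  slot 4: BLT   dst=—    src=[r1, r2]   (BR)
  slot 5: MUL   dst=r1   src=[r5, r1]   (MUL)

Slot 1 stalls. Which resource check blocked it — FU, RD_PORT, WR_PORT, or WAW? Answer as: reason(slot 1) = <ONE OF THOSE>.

  0. BR ⇒ go  {3A/2Mu/2Ld/0B | 5r 2w}
  1. BR ⇒ no(FU)  {3A/2Mu/2Ld/0B | 5r 2w}
  2. ALU→r3 ⇒ go  {2A/2Mu/2Ld/0B | 3r 1w}
  3. MEM→r3 ⇒ no(WAW)  {2A/2Mu/2Ld/0B | 3r 1w}
  4. BR ⇒ no(FU)  {2A/2Mu/2Ld/0B | 3r 1w}
  5. MUL→r1 ⇒ go  {2A/1Mu/2Ld/0B | 1r 0w}

reason(slot 1) = FU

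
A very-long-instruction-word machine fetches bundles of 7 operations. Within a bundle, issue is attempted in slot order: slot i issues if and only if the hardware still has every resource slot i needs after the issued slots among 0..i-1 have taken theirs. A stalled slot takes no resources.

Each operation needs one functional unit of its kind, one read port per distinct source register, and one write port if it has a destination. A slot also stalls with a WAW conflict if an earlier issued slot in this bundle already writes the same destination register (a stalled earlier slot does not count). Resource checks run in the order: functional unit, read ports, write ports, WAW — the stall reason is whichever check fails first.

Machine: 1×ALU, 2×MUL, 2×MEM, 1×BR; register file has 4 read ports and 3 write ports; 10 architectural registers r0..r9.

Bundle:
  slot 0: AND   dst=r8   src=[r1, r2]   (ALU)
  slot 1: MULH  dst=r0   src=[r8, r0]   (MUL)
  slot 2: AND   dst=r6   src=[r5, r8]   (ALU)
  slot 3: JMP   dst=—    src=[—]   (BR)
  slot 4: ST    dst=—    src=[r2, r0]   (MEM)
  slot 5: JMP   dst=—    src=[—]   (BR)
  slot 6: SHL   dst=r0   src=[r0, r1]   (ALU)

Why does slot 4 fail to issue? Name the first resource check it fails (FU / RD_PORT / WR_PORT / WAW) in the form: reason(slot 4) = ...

  0. ALU→r8 ⇒ go  {0A/2Mu/2Ld/1B | 2r 2w}
  1. MUL→r0 ⇒ go  {0A/1Mu/2Ld/1B | 0r 1w}
  2. ALU→r6 ⇒ no(FU)  {0A/1Mu/2Ld/1B | 0r 1w}
  3. BR ⇒ go  {0A/1Mu/2Ld/0B | 0r 1w}
  4. MEM ⇒ no(RD_PORT)  {0A/1Mu/2Ld/0B | 0r 1w}
  5. BR ⇒ no(FU)  {0A/1Mu/2Ld/0B | 0r 1w}
  6. ALU→r0 ⇒ no(FU)  {0A/1Mu/2Ld/0B | 0r 1w}

reason(slot 4) = RD_PORT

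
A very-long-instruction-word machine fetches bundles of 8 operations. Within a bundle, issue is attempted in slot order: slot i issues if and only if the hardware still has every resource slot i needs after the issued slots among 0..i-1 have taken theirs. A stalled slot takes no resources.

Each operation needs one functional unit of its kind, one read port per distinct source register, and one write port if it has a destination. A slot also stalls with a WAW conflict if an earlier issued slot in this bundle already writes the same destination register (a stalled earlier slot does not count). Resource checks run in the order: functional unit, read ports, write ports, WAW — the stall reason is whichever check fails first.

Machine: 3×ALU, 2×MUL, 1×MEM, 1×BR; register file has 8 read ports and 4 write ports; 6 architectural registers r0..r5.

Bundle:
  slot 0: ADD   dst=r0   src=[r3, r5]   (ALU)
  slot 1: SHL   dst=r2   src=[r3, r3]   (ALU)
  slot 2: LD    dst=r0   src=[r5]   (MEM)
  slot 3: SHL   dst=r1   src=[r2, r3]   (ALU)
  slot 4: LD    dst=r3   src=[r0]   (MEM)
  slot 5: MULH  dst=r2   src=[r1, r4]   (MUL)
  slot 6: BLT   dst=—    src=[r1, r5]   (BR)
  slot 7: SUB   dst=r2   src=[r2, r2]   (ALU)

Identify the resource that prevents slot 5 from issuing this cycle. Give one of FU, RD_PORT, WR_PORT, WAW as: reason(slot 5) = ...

reason(slot 5) = WR_PORT

(0) want 1×ALU +2rd +1wr — yes → AL2|MU2|ME1|BR1|rd6|wr3
(1) want 1×ALU +1rd +1wr — yes → AL1|MU2|ME1|BR1|rd5|wr2
(2) want 1×MEM +1rd +1wr — WAW → AL1|MU2|ME1|BR1|rd5|wr2
(3) want 1×ALU +2rd +1wr — yes → AL0|MU2|ME1|BR1|rd3|wr1
(4) want 1×MEM +1rd +1wr — yes → AL0|MU2|ME0|BR1|rd2|wr0
(5) want 1×MUL +2rd +1wr — WR_PORT → AL0|MU2|ME0|BR1|rd2|wr0
(6) want 1×BR +2rd +0wr — yes → AL0|MU2|ME0|BR0|rd0|wr0
(7) want 1×ALU +1rd +1wr — FU → AL0|MU2|ME0|BR0|rd0|wr0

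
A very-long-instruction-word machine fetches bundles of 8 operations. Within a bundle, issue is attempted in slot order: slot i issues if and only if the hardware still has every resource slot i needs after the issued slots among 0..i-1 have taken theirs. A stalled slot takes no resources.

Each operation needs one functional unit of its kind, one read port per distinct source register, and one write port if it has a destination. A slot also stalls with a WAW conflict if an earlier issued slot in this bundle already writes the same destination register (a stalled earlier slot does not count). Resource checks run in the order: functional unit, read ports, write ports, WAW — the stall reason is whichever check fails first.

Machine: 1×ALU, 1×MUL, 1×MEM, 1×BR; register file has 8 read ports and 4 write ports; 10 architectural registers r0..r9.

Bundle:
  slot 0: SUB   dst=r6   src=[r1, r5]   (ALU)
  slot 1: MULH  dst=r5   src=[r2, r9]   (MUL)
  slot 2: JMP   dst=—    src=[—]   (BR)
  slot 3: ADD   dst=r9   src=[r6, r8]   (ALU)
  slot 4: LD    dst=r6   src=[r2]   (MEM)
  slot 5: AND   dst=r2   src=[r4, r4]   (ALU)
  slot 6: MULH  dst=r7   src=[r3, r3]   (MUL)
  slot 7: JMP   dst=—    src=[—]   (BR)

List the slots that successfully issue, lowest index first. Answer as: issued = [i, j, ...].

[0] ALU needs rd=2 wr=1: ok; after: ALU=0 MUL=1 MEM=1 BR=1, R=6, W=3
[1] MUL needs rd=2 wr=1: ok; after: ALU=0 MUL=0 MEM=1 BR=1, R=4, W=2
[2] BR needs rd=0 wr=0: ok; after: ALU=0 MUL=0 MEM=1 BR=0, R=4, W=2
[3] ALU needs rd=2 wr=1: FU; after: ALU=0 MUL=0 MEM=1 BR=0, R=4, W=2
[4] MEM needs rd=1 wr=1: WAW; after: ALU=0 MUL=0 MEM=1 BR=0, R=4, W=2
[5] ALU needs rd=1 wr=1: FU; after: ALU=0 MUL=0 MEM=1 BR=0, R=4, W=2
[6] MUL needs rd=1 wr=1: FU; after: ALU=0 MUL=0 MEM=1 BR=0, R=4, W=2
[7] BR needs rd=0 wr=0: FU; after: ALU=0 MUL=0 MEM=1 BR=0, R=4, W=2

issued = [0, 1, 2]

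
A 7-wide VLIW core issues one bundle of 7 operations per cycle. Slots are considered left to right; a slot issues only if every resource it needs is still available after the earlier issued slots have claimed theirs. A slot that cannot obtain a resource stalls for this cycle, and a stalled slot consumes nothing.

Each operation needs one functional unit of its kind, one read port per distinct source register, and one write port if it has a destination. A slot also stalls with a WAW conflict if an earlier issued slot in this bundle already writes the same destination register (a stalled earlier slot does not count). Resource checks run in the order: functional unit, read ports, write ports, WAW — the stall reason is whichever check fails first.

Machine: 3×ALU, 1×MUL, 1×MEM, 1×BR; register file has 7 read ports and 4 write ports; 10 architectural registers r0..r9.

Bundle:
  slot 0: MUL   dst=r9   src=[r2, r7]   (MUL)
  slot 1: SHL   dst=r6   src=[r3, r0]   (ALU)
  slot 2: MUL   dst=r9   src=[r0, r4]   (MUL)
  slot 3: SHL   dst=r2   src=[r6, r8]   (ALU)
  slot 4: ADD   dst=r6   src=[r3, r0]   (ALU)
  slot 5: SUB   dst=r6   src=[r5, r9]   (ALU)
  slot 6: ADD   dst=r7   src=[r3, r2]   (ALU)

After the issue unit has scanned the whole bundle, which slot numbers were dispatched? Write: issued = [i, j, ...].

issued = [0, 1, 3]

slot 0 (MUL): ISSUE — free A3,Mu0,Ld1,B1 rp5 wp3
slot 1 (ALU): ISSUE — free A2,Mu0,Ld1,B1 rp3 wp2
slot 2 (MUL): stall FU — free A2,Mu0,Ld1,B1 rp3 wp2
slot 3 (ALU): ISSUE — free A1,Mu0,Ld1,B1 rp1 wp1
slot 4 (ALU): stall RD_PORT — free A1,Mu0,Ld1,B1 rp1 wp1
slot 5 (ALU): stall RD_PORT — free A1,Mu0,Ld1,B1 rp1 wp1
slot 6 (ALU): stall RD_PORT — free A1,Mu0,Ld1,B1 rp1 wp1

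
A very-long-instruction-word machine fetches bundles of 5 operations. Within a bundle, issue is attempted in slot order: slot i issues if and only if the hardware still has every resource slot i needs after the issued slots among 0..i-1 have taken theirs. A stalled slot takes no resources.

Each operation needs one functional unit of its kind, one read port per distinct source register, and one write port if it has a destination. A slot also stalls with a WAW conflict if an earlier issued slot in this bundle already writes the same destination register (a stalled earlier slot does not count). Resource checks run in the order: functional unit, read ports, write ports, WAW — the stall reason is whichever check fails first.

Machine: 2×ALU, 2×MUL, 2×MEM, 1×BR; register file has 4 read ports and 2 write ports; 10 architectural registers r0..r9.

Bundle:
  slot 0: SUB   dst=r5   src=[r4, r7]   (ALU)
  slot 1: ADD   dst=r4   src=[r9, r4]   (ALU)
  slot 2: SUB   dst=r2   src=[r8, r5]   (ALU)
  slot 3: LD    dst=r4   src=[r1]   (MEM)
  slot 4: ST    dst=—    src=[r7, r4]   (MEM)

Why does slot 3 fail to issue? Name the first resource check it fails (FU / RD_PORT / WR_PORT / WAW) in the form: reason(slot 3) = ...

slot 0 (ALU): ISSUE — free A1,Mu2,Ld2,B1 rp2 wp1
slot 1 (ALU): ISSUE — free A0,Mu2,Ld2,B1 rp0 wp0
slot 2 (ALU): stall FU — free A0,Mu2,Ld2,B1 rp0 wp0
slot 3 (MEM): stall RD_PORT — free A0,Mu2,Ld2,B1 rp0 wp0
slot 4 (MEM): stall RD_PORT — free A0,Mu2,Ld2,B1 rp0 wp0

reason(slot 3) = RD_PORT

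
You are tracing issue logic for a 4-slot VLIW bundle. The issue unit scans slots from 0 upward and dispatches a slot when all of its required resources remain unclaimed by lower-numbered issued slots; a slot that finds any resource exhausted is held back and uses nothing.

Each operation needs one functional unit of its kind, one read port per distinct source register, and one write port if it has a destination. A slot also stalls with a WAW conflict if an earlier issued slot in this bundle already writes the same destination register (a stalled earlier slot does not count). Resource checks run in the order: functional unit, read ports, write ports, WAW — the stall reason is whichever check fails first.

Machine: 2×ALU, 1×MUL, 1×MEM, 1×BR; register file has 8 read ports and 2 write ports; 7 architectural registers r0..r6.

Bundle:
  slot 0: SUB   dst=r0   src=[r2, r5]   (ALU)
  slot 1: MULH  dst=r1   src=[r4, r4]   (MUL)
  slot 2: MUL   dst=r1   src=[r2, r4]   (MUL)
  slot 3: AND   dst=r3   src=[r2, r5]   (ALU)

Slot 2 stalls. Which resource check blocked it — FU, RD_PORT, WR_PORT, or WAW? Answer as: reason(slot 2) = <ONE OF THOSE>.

#0 ALU src=r2,r5 dispatched  <A:1 Mu:1 Ld:1 B:1 rd:6 wr:1>
#1 MUL src=r4,r4 dispatched  <A:1 Mu:0 Ld:1 B:1 rd:5 wr:0>
#2 MUL src=r2,r4 held:FU  <A:1 Mu:0 Ld:1 B:1 rd:5 wr:0>
#3 ALU src=r2,r5 held:WR_PORT  <A:1 Mu:0 Ld:1 B:1 rd:5 wr:0>

reason(slot 2) = FU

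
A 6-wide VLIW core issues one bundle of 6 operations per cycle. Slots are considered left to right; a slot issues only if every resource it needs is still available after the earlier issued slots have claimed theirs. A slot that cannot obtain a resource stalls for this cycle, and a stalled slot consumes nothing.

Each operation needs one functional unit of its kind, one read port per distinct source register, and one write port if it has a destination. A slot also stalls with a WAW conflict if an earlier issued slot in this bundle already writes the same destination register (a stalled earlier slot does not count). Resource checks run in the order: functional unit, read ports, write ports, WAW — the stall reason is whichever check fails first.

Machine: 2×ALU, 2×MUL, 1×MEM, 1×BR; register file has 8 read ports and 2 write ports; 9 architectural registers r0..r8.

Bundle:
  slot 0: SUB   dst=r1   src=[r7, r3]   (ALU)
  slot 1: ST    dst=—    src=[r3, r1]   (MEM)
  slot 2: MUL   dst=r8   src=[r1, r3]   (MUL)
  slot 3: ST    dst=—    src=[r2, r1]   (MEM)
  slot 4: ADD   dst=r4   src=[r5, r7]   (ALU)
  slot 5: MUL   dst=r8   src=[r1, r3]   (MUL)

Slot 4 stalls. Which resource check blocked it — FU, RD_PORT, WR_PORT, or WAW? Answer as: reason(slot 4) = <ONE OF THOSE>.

reason(slot 4) = WR_PORT

(0) want 1×ALU +2rd +1wr — yes → AL1|MU2|ME1|BR1|rd6|wr1
(1) want 1×MEM +2rd +0wr — yes → AL1|MU2|ME0|BR1|rd4|wr1
(2) want 1×MUL +2rd +1wr — yes → AL1|MU1|ME0|BR1|rd2|wr0
(3) want 1×MEM +2rd +0wr — FU → AL1|MU1|ME0|BR1|rd2|wr0
(4) want 1×ALU +2rd +1wr — WR_PORT → AL1|MU1|ME0|BR1|rd2|wr0
(5) want 1×MUL +2rd +1wr — WR_PORT → AL1|MU1|ME0|BR1|rd2|wr0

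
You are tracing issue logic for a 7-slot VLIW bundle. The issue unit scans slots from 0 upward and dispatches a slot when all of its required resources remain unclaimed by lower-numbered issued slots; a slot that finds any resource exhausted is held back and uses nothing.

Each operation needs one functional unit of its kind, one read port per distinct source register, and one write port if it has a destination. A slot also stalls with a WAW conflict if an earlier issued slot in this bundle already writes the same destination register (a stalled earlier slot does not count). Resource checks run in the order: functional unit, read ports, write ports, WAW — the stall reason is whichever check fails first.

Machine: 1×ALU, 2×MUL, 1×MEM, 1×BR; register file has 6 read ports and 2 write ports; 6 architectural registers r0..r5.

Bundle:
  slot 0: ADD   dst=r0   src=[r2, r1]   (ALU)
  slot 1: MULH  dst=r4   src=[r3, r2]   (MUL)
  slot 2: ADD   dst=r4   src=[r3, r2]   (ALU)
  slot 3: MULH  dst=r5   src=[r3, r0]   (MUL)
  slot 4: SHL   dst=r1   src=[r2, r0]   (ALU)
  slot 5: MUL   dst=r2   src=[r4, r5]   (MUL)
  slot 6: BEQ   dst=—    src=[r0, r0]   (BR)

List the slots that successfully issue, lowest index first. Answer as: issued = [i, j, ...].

slot 0 (ALU): ISSUE — free A0,Mu2,Ld1,B1 rp4 wp1
slot 1 (MUL): ISSUE — free A0,Mu1,Ld1,B1 rp2 wp0
slot 2 (ALU): stall FU — free A0,Mu1,Ld1,B1 rp2 wp0
slot 3 (MUL): stall WR_PORT — free A0,Mu1,Ld1,B1 rp2 wp0
slot 4 (ALU): stall FU — free A0,Mu1,Ld1,B1 rp2 wp0
slot 5 (MUL): stall WR_PORT — free A0,Mu1,Ld1,B1 rp2 wp0
slot 6 (BR): ISSUE — free A0,Mu1,Ld1,B0 rp1 wp0

issued = [0, 1, 6]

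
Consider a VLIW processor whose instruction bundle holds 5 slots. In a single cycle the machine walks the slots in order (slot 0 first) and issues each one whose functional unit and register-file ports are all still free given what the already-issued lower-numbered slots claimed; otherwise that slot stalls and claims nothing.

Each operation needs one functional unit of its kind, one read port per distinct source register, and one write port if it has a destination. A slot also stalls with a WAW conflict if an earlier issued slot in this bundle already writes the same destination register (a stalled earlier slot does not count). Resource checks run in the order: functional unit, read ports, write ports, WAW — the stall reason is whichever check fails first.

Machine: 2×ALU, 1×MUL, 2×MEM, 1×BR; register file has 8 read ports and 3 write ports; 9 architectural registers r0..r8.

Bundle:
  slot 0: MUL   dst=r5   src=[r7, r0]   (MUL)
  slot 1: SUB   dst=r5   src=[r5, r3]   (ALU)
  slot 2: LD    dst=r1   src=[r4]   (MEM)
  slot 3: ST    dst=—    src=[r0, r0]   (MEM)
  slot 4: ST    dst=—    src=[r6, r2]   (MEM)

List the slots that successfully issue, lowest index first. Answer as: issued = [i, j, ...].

  0. MUL→r5 ⇒ go  {2A/0Mu/2Ld/1B | 6r 2w}
  1. ALU→r5 ⇒ no(WAW)  {2A/0Mu/2Ld/1B | 6r 2w}
  2. MEM→r1 ⇒ go  {2A/0Mu/1Ld/1B | 5r 1w}
  3. MEM ⇒ go  {2A/0Mu/0Ld/1B | 4r 1w}
  4. MEM ⇒ no(FU)  {2A/0Mu/0Ld/1B | 4r 1w}

issued = [0, 2, 3]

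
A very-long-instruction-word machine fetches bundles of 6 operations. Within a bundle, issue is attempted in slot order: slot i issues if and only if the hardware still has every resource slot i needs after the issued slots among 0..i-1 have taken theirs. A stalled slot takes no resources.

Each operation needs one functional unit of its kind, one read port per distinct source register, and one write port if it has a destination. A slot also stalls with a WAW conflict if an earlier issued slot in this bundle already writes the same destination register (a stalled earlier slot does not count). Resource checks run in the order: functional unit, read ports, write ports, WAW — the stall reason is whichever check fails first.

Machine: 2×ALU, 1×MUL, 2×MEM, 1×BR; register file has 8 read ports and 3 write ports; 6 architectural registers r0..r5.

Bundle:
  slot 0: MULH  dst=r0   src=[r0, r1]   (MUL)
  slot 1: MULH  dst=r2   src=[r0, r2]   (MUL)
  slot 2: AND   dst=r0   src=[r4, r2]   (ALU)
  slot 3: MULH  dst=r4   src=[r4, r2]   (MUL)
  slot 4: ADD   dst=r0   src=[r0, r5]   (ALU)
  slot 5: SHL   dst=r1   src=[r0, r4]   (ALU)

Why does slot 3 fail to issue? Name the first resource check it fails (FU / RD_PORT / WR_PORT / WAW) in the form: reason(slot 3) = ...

reason(slot 3) = FU

slot 0 (MUL): ISSUE — free A2,Mu0,Ld2,B1 rp6 wp2
slot 1 (MUL): stall FU — free A2,Mu0,Ld2,B1 rp6 wp2
slot 2 (ALU): stall WAW — free A2,Mu0,Ld2,B1 rp6 wp2
slot 3 (MUL): stall FU — free A2,Mu0,Ld2,B1 rp6 wp2
slot 4 (ALU): stall WAW — free A2,Mu0,Ld2,B1 rp6 wp2
slot 5 (ALU): ISSUE — free A1,Mu0,Ld2,B1 rp4 wp1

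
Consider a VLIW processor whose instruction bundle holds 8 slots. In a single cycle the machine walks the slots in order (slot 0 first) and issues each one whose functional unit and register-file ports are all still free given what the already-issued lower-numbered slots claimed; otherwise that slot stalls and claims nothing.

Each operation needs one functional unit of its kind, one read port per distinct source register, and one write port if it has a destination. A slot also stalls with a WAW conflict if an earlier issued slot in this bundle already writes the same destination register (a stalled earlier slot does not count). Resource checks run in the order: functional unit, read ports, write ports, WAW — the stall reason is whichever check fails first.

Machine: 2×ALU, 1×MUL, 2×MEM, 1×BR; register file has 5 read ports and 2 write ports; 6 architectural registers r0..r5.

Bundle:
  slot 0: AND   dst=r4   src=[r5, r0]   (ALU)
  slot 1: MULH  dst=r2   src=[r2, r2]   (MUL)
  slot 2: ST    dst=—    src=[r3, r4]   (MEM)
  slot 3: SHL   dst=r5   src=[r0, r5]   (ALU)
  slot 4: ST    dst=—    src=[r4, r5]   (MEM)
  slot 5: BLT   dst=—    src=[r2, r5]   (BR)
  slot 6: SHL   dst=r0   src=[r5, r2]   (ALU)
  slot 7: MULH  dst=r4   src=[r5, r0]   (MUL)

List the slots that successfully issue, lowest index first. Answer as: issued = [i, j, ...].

issued = [0, 1, 2]

slot 0 (ALU): ISSUE — free A1,Mu1,Ld2,B1 rp3 wp1
slot 1 (MUL): ISSUE — free A1,Mu0,Ld2,B1 rp2 wp0
slot 2 (MEM): ISSUE — free A1,Mu0,Ld1,B1 rp0 wp0
slot 3 (ALU): stall RD_PORT — free A1,Mu0,Ld1,B1 rp0 wp0
slot 4 (MEM): stall RD_PORT — free A1,Mu0,Ld1,B1 rp0 wp0
slot 5 (BR): stall RD_PORT — free A1,Mu0,Ld1,B1 rp0 wp0
slot 6 (ALU): stall RD_PORT — free A1,Mu0,Ld1,B1 rp0 wp0
slot 7 (MUL): stall FU — free A1,Mu0,Ld1,B1 rp0 wp0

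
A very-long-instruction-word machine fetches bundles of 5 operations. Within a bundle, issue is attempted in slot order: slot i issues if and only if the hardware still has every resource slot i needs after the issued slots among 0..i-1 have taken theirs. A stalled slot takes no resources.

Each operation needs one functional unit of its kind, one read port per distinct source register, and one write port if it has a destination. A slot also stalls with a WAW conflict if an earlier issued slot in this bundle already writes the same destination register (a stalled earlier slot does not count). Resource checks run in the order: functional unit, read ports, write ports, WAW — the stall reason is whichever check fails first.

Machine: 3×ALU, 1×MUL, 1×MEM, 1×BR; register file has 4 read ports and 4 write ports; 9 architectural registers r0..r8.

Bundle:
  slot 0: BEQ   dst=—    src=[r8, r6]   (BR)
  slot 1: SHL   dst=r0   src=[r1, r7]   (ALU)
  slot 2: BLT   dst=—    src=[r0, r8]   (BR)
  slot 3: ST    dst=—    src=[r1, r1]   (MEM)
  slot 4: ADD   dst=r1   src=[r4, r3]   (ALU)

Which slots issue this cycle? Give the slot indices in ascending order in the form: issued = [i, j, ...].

slot 0 (BR): ISSUE — free A3,Mu1,Ld1,B0 rp2 wp4
slot 1 (ALU): ISSUE — free A2,Mu1,Ld1,B0 rp0 wp3
slot 2 (BR): stall FU — free A2,Mu1,Ld1,B0 rp0 wp3
slot 3 (MEM): stall RD_PORT — free A2,Mu1,Ld1,B0 rp0 wp3
slot 4 (ALU): stall RD_PORT — free A2,Mu1,Ld1,B0 rp0 wp3

issued = [0, 1]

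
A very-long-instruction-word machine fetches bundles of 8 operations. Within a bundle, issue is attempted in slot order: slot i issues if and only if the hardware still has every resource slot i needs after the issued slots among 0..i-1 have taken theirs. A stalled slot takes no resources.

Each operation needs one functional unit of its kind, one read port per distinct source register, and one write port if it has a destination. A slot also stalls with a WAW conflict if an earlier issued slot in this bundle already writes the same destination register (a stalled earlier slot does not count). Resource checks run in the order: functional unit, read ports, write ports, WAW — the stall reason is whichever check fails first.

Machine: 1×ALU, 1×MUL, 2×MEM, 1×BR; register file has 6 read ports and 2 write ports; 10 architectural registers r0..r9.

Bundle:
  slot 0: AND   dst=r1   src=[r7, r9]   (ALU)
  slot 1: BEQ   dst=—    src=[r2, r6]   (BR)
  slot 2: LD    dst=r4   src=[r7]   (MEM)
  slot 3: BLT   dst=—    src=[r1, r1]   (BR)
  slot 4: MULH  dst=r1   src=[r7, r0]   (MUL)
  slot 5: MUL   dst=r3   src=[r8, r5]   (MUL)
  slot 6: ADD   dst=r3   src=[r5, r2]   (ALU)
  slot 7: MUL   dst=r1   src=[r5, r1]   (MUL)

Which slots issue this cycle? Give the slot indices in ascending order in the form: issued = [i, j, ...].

(0) want 1×ALU +2rd +1wr — yes → AL0|MU1|ME2|BR1|rd4|wr1
(1) want 1×BR +2rd +0wr — yes → AL0|MU1|ME2|BR0|rd2|wr1
(2) want 1×MEM +1rd +1wr — yes → AL0|MU1|ME1|BR0|rd1|wr0
(3) want 1×BR +1rd +0wr — FU → AL0|MU1|ME1|BR0|rd1|wr0
(4) want 1×MUL +2rd +1wr — RD_PORT → AL0|MU1|ME1|BR0|rd1|wr0
(5) want 1×MUL +2rd +1wr — RD_PORT → AL0|MU1|ME1|BR0|rd1|wr0
(6) want 1×ALU +2rd +1wr — FU → AL0|MU1|ME1|BR0|rd1|wr0
(7) want 1×MUL +2rd +1wr — RD_PORT → AL0|MU1|ME1|BR0|rd1|wr0

issued = [0, 1, 2]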